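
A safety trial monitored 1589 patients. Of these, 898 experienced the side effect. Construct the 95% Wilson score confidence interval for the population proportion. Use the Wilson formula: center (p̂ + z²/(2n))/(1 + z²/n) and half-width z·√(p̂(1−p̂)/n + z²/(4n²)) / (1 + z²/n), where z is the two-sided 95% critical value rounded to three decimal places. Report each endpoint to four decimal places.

(0.5406, 0.5893)

p̂ = 898/1589 = 0.56514; z = 1.960, so z² = 3.841600.
Denominator 1 + z²/n = 1 + 3.841600/1589 = 1.002418.
Adjusted center: (0.56514 + z²/(2n))/1.002418 = 0.56498.
Radicand: p̂(1−p̂)/n + z²/(4n²) = 0.000154662 + 0.000000380 = 0.000155042.
Half-width = 1.960·√0.000155042/1.002418 = 0.02435.
So the interval runs from 0.5406 to 0.5893.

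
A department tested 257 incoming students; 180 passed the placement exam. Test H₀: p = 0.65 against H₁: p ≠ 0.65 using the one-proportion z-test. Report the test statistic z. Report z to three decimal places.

p̂ = 180/257 = 0.70039.
Null standard error: √(0.65·0.35/257) = √0.000885214 = 0.029753.
z = (0.70039 − 0.65)/0.029753 = 0.05039/0.029753 = 1.694.

z = 1.694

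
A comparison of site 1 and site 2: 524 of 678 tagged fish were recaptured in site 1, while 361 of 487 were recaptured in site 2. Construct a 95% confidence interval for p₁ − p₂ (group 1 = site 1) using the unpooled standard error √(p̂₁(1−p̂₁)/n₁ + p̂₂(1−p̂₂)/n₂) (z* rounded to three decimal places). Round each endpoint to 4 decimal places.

p̂₁ = 524/678 = 0.77286, p̂₂ = 361/487 = 0.74127; p̂₁ − p̂₂ = 0.03159.
Unpooled SE = √(p̂₁(1−p̂₁)/n₁ + p̂₂(1−p̂₂)/n₂) = √(0.000258918 + 0.000393814) = 0.025549.
z* = 1.960 at the 95% level. Margin = 1.960·0.025549 = 0.05008.
CI: 0.03159 ± 0.05008 = (-0.0185, 0.0817).

(-0.0185, 0.0817)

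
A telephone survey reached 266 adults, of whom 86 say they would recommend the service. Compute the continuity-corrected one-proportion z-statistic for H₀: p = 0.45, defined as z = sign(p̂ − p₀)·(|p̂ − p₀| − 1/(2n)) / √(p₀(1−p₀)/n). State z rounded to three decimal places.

z = -4.092

The sample proportion is 86/266 = 0.32331. p̂ − p₀ = -0.126692.
1/(2n) = 0.001880.
Corrected numerator: |-0.126692| − 0.001880 = 0.124812.
SE₀ = √(0.45·0.55/266) = 0.030503.
z = −0.124812/0.030503 = -4.092.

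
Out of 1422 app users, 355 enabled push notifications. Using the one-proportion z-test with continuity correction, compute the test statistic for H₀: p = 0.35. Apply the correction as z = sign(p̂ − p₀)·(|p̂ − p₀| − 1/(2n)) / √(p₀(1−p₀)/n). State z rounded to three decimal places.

z = -7.906

The sample proportion is 355/1422 = 0.24965. p̂ − p₀ = -0.100352.
1/(2n) = 0.000352.
Corrected numerator: |-0.100352| − 0.000352 = 0.100000.
SE₀ = √(0.35·0.65/1422) = 0.012649.
z = −0.100000/0.012649 = -7.906.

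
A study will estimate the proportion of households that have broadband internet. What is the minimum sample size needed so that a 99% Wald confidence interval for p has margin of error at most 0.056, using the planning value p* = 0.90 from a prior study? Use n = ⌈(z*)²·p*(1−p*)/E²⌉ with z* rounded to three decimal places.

n = 191

For 99% confidence, z* = 2.576.
p*(1−p*) = 0.90·0.10 = 0.0900.
(z*)²·p*(1−p*)/E² = 6.635776·0.0900/0.003136 = 190.440.
Rounding up, n = 191.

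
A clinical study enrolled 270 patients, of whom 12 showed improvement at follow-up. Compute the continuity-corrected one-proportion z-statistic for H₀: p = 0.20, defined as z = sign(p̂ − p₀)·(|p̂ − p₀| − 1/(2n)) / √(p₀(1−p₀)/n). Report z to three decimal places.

The sample proportion is 12/270 = 0.04444. p̂ − p₀ = -0.155556.
Continuity correction 1/(2n) = 1/540 = 0.001852.
Corrected numerator: |-0.155556| − 0.001852 = 0.153704.
Under H₀, SE = √(p₀(1−p₀)/n) = √(0.20·0.80/270) = √0.000592593 = 0.024343.
z = (−)0.153704/0.024343 = -6.314.

z = -6.314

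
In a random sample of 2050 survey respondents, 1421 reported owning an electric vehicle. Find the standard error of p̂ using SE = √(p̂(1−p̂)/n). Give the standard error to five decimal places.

p̂ = 1421/2050 = 0.69317.
p̂(1−p̂) = 0.69317·0.30683 = 0.212685.
SE = √(0.212685/2050) = 0.01019.

SE = 0.01019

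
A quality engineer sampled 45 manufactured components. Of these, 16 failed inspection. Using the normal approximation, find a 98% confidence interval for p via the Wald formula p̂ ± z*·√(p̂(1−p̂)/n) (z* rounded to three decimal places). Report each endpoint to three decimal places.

(0.190, 0.522)

Sample proportion p̂ = 16/45 = 0.35556.
Standard error of p̂: √(0.229136/45) = √0.005091907 = 0.071358.
z* = 2.326 at the 98% level.
Margin = 2.326·0.071358 = 0.16598.
CI: 0.35556 ± 0.16598 = (0.190, 0.522).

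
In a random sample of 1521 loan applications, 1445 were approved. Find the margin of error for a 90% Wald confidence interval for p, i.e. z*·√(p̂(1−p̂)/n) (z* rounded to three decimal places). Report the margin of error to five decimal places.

ME = 0.00919

p̂ = 1445/1521 = 0.95003.
SE = √(p̂(1−p̂)/n) = √(0.047470/1521) = 0.005587.
For 90% confidence, z* = 1.645.
ME = 1.645·0.005587 = 0.00919.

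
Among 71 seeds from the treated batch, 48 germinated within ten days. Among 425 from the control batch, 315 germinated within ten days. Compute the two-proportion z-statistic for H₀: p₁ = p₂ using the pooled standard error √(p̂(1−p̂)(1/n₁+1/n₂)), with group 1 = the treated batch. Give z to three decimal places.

z = -1.147

Sample proportions: p̂₁ = 48/71 = 0.67606 and p̂₂ = 315/425 = 0.74118.
Pooling: p̂ = 363/496 = 0.73185.
Pooled SE = √[0.1962433·0.01643745] ≈ 0.056796.
z = (p̂₁ − p̂₂)/SE = (0.67606 − 0.74118)/0.056796 = -0.06512/0.056796 = -1.147.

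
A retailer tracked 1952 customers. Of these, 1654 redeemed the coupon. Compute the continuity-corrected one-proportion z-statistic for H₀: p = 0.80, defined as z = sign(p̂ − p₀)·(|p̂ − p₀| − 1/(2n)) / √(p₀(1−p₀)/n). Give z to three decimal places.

z = 5.200

Sample proportion p̂ = 1654/1952 = 0.84734. p̂ − p₀ = 0.047336.
1/(2n) = 0.000256.
Corrected numerator: |0.047336| − 0.000256 = 0.047080.
Null standard error: √(0.80·0.20/1952) = √0.000081967 = 0.009054.
z = (+)0.047080/0.009054 = 5.200.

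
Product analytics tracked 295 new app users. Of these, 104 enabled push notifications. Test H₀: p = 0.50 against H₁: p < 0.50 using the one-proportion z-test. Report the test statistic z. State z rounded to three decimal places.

The sample proportion is 104/295 = 0.35254.
Under H₀, SE = √(p₀(1−p₀)/n) = √(0.50·0.50/295) = √0.000847458 = 0.029111.
z = (p̂ − p₀)/SE = (0.35254 − 0.50)/0.029111 = -5.065.

z = -5.065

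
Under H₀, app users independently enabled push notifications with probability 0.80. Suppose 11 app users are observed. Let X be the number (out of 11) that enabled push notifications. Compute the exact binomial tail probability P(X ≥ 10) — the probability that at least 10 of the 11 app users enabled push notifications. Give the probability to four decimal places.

X ~ Binomial(n=11, p=0.80).
P(X ≥ 10) = C(11,10)·0.80^10·0.20^1 + C(11,11)·0.80^11·0.20^0.
= 0.236223 + 0.085899 = 0.3221.

P = 0.3221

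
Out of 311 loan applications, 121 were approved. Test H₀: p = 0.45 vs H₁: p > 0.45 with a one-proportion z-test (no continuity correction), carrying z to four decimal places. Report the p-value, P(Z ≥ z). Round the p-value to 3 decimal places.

p-value = 0.985

p̂ = 121/311 = 0.38907.
Under H₀, SE = √(p₀(1−p₀)/n) = √(0.45·0.55/311) = √0.000795820 = 0.028210.
z = (p̂ − p₀)/SE = (121/311 − 0.45)/0.028210 ≈ -2.1599.
From the standard normal, P(Z ≥ z) = 0.985.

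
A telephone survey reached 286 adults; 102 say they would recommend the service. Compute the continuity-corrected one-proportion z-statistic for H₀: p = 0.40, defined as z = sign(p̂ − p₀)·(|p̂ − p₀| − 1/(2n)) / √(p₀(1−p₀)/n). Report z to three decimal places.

p̂ = 102/286 = 0.35664. p̂ − p₀ = -0.043357.
Continuity correction 1/(2n) = 1/572 = 0.001748.
Corrected numerator: |-0.043357| − 0.001748 = 0.041609.
Under H₀, SE = √(p₀(1−p₀)/n) = √(0.40·0.60/286) = √0.000839161 = 0.028968.
z = (−)0.041609/0.028968 = -1.436.

z = -1.436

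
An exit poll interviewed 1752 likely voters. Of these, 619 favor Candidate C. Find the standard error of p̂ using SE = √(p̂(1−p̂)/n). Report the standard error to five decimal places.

SE = 0.01142

Sample proportion p̂ = 619/1752 = 0.35331.
p̂(1−p̂) = 0.228482.
SE = √(0.228482/1752) = √0.000130412 = 0.01142.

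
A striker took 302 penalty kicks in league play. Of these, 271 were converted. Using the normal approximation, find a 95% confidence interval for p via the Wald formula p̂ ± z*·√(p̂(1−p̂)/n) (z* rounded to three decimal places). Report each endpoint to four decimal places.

With x = 271 successes in n = 302, p̂ = 0.89735.
SE = √(p̂(1−p̂)/n) = √(0.092112/302) = 0.017464.
For 95% confidence, z* = 1.960.
Margin of error: 1.960 × 0.017464 = 0.03423.
So the interval runs from 0.8631 to 0.9316.

(0.8631, 0.9316)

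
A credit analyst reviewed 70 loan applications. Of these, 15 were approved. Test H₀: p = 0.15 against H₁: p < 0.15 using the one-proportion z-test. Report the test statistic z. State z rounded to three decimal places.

p̂ = 15/70 = 0.21429.
SE₀ = √(0.15·0.85/70) = 0.042678.
z = (p̂ − p₀)/SE = (0.21429 − 0.15)/0.042678 = 1.506.

z = 1.506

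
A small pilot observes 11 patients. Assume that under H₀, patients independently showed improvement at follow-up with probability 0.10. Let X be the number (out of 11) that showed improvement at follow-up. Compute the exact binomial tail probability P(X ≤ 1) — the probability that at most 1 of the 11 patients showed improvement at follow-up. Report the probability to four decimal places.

P = 0.6974

X is binomial with n = 11 and p = 0.10.
P(X ≤ 1) = C(11,0)·0.10^0·0.90^11 + C(11,1)·0.10^1·0.90^10.
= 0.313811 + 0.383546 = 0.6974.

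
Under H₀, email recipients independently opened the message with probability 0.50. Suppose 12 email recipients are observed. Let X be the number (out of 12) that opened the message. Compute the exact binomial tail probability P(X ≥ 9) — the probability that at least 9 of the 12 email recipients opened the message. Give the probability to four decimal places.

P = 0.0730

X is binomial with n = 12 and p = 0.50.
P(X ≥ 9) = C(12,9)·0.50^9·0.50^3 + C(12,10)·0.50^10·0.50^2 + C(12,11)·0.50^11·0.50^1 + C(12,12)·0.50^12·0.50^0.
= 0.053711 + 0.016113 + 0.002930 + 0.000244 = 0.0730.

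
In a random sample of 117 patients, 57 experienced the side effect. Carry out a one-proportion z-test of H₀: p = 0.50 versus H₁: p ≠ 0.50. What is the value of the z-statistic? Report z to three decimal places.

z = -0.277

With x = 57 successes in n = 117, p̂ = 0.48718.
SE₀ = √(0.50·0.50/117) = 0.046225.
z = (p̂ − p₀)/SE = (0.48718 − 0.50)/0.046225 = -0.277.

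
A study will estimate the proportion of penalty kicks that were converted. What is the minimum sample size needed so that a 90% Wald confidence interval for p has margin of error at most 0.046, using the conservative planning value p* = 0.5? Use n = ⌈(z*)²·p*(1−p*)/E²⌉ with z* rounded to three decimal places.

n = 320

z* = 1.645 at the 90% level.
p*(1−p*) = 0.2500.
(z*)²·p*(1−p*)/E² = 2.706025·0.2500/0.002116 = 319.710.
⌈319.710⌉ = 320.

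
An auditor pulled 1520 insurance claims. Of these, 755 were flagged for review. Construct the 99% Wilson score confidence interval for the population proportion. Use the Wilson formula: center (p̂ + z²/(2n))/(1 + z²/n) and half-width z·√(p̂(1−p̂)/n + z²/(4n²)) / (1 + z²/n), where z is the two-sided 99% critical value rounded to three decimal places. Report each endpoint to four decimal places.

p̂ = 755/1520 = 0.49671; z = 2.576, so z² = 6.635776.
1 + z²/n = 1.004366.
Adjusted center: (0.49671 + z²/(2n))/1.004366 = 0.49672.
Radicand: p̂(1−p̂)/n + z²/(4n²) = 0.000164467 + 0.000000718 = 0.000165185.
Half-width = 2.576·√0.000165185/1.004366 = 0.03296.
Interval: 0.49672 ± 0.03296 → (0.4638, 0.5297).

(0.4638, 0.5297)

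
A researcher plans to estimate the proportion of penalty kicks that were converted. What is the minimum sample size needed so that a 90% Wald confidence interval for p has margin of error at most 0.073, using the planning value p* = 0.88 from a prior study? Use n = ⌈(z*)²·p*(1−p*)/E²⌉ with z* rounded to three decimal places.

n = 54

For 90% confidence, z* = 1.645.
p*(1−p*) = 0.88·0.12 = 0.1056.
(z*)²·p*(1−p*)/E² = 2.706025·0.1056/0.005329 = 53.623.
⌈53.623⌉ = 54.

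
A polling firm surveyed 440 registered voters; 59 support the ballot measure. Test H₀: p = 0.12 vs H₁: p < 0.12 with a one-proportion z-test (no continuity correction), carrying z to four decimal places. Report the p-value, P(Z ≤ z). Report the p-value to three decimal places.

The sample proportion is 59/440 = 0.13409.
Under H₀, SE = √(p₀(1−p₀)/n) = √(0.12·0.88/440) = √0.000240000 = 0.015492.
Test statistic (full precision, shown to 4 dp): z = (59/440 − 0.12)/SE₀ ≈ 0.9096.
p-value = P(Z ≤ z) with z = 0.9096 → 0.818.

p-value = 0.818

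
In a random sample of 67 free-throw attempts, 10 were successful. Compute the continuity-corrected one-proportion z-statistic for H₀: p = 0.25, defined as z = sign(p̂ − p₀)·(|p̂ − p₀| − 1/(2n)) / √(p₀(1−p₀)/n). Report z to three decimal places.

With x = 10 successes in n = 67, p̂ = 0.14925. p̂ − p₀ = -0.100746.
1/(2n) = 0.007463.
Corrected numerator: |-0.100746| − 0.007463 = 0.093283.
SE₀ = √(0.25·0.75/67) = 0.052901.
z = −0.093283/0.052901 = -1.763.

z = -1.763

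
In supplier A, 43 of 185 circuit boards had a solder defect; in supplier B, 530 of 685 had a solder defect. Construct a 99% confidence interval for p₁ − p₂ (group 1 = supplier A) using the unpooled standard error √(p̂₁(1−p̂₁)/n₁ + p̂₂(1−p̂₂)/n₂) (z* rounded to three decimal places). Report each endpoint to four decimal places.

(-0.6313, -0.4513)

p̂₁ = 0.23243, p̂₂ = 0.77372, so the observed difference is -0.54129.
Unpooled SE = √(p̂₁(1−p̂₁)/n₁ + p̂₂(1−p̂₂)/n₂) = √(0.000964365 + 0.000255585) = 0.034928.
The 99% critical value is z* = 2.576. Margin = 2.576·0.034928 = 0.08997.
Interval: -0.54129 ± 0.08997 → (-0.6313, -0.4513).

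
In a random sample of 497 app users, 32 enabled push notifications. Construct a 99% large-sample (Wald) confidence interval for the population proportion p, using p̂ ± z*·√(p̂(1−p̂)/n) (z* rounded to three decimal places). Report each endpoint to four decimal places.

(0.0360, 0.0927)

The sample proportion is 32/497 = 0.06439.
Standard error of p̂: √(0.060241/497) = √0.000121209 = 0.011009.
For 99% confidence, z* = 2.576.
Margin of error: 2.576 × 0.011009 = 0.02836.
So the interval runs from 0.0360 to 0.0927.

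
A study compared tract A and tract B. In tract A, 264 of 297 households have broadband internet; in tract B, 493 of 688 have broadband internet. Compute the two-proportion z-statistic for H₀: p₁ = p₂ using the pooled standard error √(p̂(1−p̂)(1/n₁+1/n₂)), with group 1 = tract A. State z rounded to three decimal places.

p̂₁ = 264/297 = 0.88889, p̂₂ = 493/688 = 0.71657.
Pooling: p̂ = 757/985 = 0.76853.
Pooled SE = √[0.1778928·0.00482049] ≈ 0.029284.
z = (p̂₁ − p̂₂)/SE = (0.88889 − 0.71657)/0.029284 = 0.17232/0.029284 = 5.884.

z = 5.884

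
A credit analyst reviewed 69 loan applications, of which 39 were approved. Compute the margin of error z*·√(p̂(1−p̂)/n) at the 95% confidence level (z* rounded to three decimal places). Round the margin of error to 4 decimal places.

ME = 0.1170

Sample proportion p̂ = 39/69 = 0.56522.
SE(p̂) = √(0.56522·0.43478/69) = 0.059679.
For 95% confidence, z* = 1.960.
So ME = 0.1170.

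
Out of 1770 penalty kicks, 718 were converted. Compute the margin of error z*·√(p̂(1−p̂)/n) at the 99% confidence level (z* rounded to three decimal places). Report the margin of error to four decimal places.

ME = 0.0301

p̂ = 718/1770 = 0.40565.
SE(p̂) = √(0.40565·0.59435/1770) = 0.011671.
z* = 2.576 at the 99% level.
Margin of error = z*·SE = 2.576 × 0.011671 = 0.0301.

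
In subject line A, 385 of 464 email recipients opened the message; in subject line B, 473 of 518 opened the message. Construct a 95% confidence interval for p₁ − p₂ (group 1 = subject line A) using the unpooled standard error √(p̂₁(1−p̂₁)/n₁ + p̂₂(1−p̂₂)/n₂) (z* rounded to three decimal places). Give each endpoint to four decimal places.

p̂₁ = 385/464 = 0.82974, p̂₂ = 473/518 = 0.91313; p̂₁ − p̂₂ = -0.08339.
Unpooled SE = √(p̂₁(1−p̂₁)/n₁ + p̂₂(1−p̂₂)/n₂) = √(0.000304463 + 0.000153138) = 0.021392.
For 95% confidence, z* = 1.960. Margin of error = 0.04193.
CI: -0.08339 ± 0.04193 = (-0.1253, -0.0415).

(-0.1253, -0.0415)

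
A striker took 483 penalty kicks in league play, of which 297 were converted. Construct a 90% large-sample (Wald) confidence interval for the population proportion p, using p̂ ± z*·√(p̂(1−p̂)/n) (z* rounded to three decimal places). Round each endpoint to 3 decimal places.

(0.578, 0.651)

p̂ = 297/483 = 0.61491.
Standard error of p̂: √(0.236796/483) = √0.000490262 = 0.022142.
z* = 1.645 at the 90% level.
Margin of error: 1.645 × 0.022142 = 0.03642.
CI: 0.61491 ± 0.03642 = (0.578, 0.651).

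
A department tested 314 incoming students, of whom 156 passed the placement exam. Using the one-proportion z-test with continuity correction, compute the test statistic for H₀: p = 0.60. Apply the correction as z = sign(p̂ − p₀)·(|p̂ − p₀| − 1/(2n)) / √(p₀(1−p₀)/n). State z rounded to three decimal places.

z = -3.675

With x = 156 successes in n = 314, p̂ = 0.49682. p̂ − p₀ = -0.103185.
Continuity correction 1/(2n) = 1/628 = 0.001592.
Corrected numerator: |-0.103185| − 0.001592 = 0.101593.
Under H₀, SE = √(p₀(1−p₀)/n) = √(0.60·0.40/314) = √0.000764331 = 0.027647.
z = (−)0.101593/0.027647 = -3.675.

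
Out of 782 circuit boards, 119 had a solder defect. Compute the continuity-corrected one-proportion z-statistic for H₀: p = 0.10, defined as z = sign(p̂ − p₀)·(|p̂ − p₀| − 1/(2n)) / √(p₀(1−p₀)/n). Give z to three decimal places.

z = 4.804

Sample proportion p̂ = 119/782 = 0.15217. p̂ − p₀ = 0.052174.
Continuity correction 1/(2n) = 1/1564 = 0.000639.
Corrected numerator: |0.052174| − 0.000639 = 0.051535.
SE₀ = √(0.10·0.90/782) = 0.010728.
z = (+)0.051535/0.010728 = 4.804.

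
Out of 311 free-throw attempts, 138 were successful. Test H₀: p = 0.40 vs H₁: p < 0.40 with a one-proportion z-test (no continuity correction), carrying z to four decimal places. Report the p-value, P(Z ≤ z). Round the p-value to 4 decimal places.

p̂ = 138/311 = 0.44373.
SE₀ = √(0.40·0.60/311) = 0.027780.
z = (p̂ − p₀)/SE = (138/311 − 0.40)/0.027780 ≈ 1.5742.
p-value = P(Z ≤ z) with z = 1.5742 → 0.9423.

p-value = 0.9423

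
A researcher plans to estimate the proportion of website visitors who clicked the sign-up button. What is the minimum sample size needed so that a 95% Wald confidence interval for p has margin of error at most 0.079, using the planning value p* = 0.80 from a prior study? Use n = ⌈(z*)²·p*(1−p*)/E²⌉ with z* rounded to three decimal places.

n = 99

For 95% confidence, z* = 1.960.
p*(1−p*) = 0.1600.
(z*)²·p*(1−p*)/E² = 3.841600·0.1600/0.006241 = 98.487.
⌈98.487⌉ = 99.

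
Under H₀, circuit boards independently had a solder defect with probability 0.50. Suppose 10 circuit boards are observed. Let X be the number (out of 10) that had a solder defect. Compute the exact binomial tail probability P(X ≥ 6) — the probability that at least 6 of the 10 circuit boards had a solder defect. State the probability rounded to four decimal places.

X is binomial with n = 10 and p = 0.50.
P(X ≥ 6) = Σ_{j=6}^{10} C(10,j)·0.50^j·0.50^{10−j}.
= 0.205078 + 0.117188 + 0.043945 + 0.009766 + 0.000977 = 0.3770.

P = 0.3770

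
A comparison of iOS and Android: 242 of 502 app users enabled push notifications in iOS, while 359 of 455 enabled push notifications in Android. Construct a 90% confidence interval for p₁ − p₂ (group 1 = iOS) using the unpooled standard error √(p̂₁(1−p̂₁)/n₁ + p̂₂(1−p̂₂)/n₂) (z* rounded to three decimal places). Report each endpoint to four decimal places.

(-0.3553, -0.2586)

p̂₁ = 242/502 = 0.48207, p̂₂ = 359/455 = 0.78901; p̂₁ − p̂₂ = -0.30694.
Unpooled SE = √(p̂₁(1−p̂₁)/n₁ + p̂₂(1−p̂₂)/n₂) = √(0.000497368 + 0.000365874) = 0.029381.
The 90% critical value is z* = 1.645. Margin of error = 0.04833.
Interval: -0.30694 ± 0.04833 → (-0.3553, -0.2586).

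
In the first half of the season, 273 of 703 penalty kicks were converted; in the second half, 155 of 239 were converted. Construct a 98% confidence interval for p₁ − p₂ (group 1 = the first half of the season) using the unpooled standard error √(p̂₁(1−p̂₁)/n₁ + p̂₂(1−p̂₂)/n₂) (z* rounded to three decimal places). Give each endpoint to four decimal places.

(-0.3438, -0.1766)

p̂₁ = 0.38834, p̂₂ = 0.64854, so the observed difference is -0.26020.
Unpooled SE = √(p̂₁(1−p̂₁)/n₁ + p̂₂(1−p̂₂)/n₂) = √(0.000337882 + 0.000953712) = 0.035939.
The 98% critical value is z* = 2.326. Margin = 2.326·0.035939 = 0.08359.
So the interval runs from -0.3438 to -0.1766.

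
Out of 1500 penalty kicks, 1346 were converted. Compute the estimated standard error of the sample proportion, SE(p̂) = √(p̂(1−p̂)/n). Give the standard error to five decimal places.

Sample proportion p̂ = 1346/1500 = 0.89733.
p̂(1−p̂) = 0.89733·0.10267 = 0.092129.
SE = √(0.092129/1500) = 0.00784.

SE = 0.00784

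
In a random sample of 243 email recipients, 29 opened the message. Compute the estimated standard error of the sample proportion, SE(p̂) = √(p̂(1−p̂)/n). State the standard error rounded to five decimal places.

Sample proportion p̂ = 29/243 = 0.11934.
p̂(1−p̂) = 0.105098.
Dividing by n and taking the root: √0.000432502 = 0.02080.

SE = 0.02080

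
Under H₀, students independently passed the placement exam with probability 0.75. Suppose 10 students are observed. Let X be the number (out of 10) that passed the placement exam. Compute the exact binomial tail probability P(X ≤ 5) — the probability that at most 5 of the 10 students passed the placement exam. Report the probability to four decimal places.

X is binomial with n = 10 and p = 0.75.
P(X ≤ 5) = Σ_{j=0}^{5} C(10,j)·0.75^j·0.25^{10−j}.
= 0.000001 + 0.000029 + 0.000386 + 0.003090 + 0.016222 + 0.058399 = 0.0781.

P = 0.0781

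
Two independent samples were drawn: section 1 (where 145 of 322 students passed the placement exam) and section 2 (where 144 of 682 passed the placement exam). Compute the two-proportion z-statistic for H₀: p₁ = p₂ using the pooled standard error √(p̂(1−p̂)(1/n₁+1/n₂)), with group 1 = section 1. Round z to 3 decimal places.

z = 7.812

p̂₁ = 145/322 = 0.45031, p̂₂ = 144/682 = 0.21114.
Pooled p̂ = (145+144)/(322+682) = 289/1004 = 0.28785.
Pooled SE = √[0.2049918·0.00457187] ≈ 0.030614.
z = (p̂₁ − p̂₂)/SE = (0.45031 − 0.21114)/0.030614 = 0.23917/0.030614 = 7.812.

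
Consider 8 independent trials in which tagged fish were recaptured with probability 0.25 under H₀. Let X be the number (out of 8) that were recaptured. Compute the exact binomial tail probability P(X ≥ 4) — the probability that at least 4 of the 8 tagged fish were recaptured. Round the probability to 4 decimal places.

P = 0.1138

X ~ Binomial(n=8, p=0.25).
P(X ≥ 4) = Σ_{j=4}^{8} C(8,j)·0.25^j·0.75^{8−j}.
= 0.086517 + 0.023071 + 0.003845 + 0.000366 + 0.000015 = 0.1138.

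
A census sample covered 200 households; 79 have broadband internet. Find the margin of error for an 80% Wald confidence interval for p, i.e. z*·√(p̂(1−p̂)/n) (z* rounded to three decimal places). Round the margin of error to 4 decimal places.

ME = 0.0443

p̂ = 79/200 = 0.39500.
Standard error of p̂: √(0.238975/200) = √0.001194875 = 0.034567.
For 80% confidence, z* = 1.282.
So ME = 0.0443.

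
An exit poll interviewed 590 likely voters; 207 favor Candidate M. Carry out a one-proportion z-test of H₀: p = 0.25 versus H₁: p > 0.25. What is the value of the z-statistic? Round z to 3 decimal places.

z = 5.657

With x = 207 successes in n = 590, p̂ = 0.35085.
Under H₀, SE = √(p₀(1−p₀)/n) = √(0.25·0.75/590) = √0.000317797 = 0.017827.
Test statistic: z = 0.10085/0.017827 = 5.657.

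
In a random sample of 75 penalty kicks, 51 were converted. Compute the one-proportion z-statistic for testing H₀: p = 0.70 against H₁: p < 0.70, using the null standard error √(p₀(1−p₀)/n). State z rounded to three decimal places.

z = -0.378

With x = 51 successes in n = 75, p̂ = 0.68000.
Null standard error: √(0.70·0.30/75) = √0.002800000 = 0.052915.
z = (p̂ − p₀)/SE = (0.68000 − 0.70)/0.052915 = -0.378.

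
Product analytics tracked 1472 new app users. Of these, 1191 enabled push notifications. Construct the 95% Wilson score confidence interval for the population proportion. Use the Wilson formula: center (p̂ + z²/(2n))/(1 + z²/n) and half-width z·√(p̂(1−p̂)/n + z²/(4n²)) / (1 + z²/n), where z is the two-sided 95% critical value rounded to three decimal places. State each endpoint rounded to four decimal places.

Here p̂ = 1191/1472 = 0.80910 and z = 1.960 (z² = 3.841600).
Denominator 1 + z²/n = 1 + 3.841600/1472 = 1.002610.
Center = (0.80910 + 0.001305)/1.002610 = 0.80830.
Radicand: p̂(1−p̂)/n + z²/(4n²) = 0.000104929 + 0.000000443 = 0.000105372.
Half-width = z·√(radicand)/denom = 1.960·0.010265/1.002610 = 0.02007.
So the interval runs from 0.7882 to 0.8284.

(0.7882, 0.8284)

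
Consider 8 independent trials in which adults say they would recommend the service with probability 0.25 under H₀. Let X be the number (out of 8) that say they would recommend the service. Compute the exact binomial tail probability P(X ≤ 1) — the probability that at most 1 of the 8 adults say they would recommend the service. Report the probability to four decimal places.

X ~ Binomial(n=8, p=0.25).
P(X ≤ 1) = C(8,0)·0.25^0·0.75^8 + C(8,1)·0.25^1·0.75^7.
= 0.100113 + 0.266968 = 0.3671.

P = 0.3671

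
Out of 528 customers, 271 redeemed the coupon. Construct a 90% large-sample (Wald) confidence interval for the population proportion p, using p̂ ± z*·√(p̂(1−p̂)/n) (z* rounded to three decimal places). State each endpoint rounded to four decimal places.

(0.4775, 0.5490)

p̂ = 271/528 = 0.51326.
SE(p̂) = √(0.51326·0.48674/528) = 0.021752.
The 90% critical value is z* = 1.645.
Margin of error: 1.645 × 0.021752 = 0.03578.
CI: 0.51326 ± 0.03578 = (0.4775, 0.5490).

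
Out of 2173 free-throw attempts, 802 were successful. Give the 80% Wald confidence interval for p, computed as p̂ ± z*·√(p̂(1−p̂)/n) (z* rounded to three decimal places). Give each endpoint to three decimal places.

(0.356, 0.382)

The sample proportion is 802/2173 = 0.36908.
SE(p̂) = √(0.36908·0.63092/2173) = 0.010352.
For 80% confidence, z* = 1.282.
Margin of error: 1.282 × 0.010352 = 0.01327.
So the interval runs from 0.356 to 0.382.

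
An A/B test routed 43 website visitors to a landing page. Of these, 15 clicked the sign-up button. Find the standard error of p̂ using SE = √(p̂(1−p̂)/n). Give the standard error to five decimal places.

With x = 15 successes in n = 43, p̂ = 0.34884.
p̂(1−p̂) = 0.227151.
SE = √(0.227151/43) = √0.005282581 = 0.07268.

SE = 0.07268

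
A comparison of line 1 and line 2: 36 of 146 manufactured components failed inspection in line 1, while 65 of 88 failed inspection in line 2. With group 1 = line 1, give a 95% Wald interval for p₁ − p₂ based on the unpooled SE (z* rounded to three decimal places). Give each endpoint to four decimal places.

(-0.6075, -0.3767)

p̂₁ = 36/146 = 0.24658, p̂₂ = 65/88 = 0.73864; p̂₁ − p̂₂ = -0.49206.
Unpooled SE = √(p̂₁(1−p̂₁)/n₁ + p̂₂(1−p̂₂)/n₂) = √(0.001272438 + 0.002193781) = 0.058875.
The 95% critical value is z* = 1.960. Margin of error = 0.11539.
Interval: -0.49206 ± 0.11539 → (-0.6075, -0.3767).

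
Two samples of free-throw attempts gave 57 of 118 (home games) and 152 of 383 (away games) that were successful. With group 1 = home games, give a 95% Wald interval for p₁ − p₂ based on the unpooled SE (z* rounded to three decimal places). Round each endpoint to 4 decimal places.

p̂₁ = 57/118 = 0.48305, p̂₂ = 152/383 = 0.39687; p̂₁ − p̂₂ = 0.08618.
SE = √(0.002116210 + 0.000624970) = √0.002741180 = 0.052356.
The 95% critical value is z* = 1.960. Margin = 1.960·0.052356 = 0.10262.
Interval: 0.08618 ± 0.10262 → (-0.0164, 0.1888).

(-0.0164, 0.1888)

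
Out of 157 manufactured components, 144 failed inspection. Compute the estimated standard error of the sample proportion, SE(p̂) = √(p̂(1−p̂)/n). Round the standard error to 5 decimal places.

SE = 0.02199

With x = 144 successes in n = 157, p̂ = 0.91720.
p̂(1−p̂) = 0.91720·0.08280 = 0.075944.
Dividing by n and taking the root: √0.000483720 = 0.02199.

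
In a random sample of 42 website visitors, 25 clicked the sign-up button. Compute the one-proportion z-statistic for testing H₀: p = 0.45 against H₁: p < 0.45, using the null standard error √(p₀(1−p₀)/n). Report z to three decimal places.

z = 1.892

With x = 25 successes in n = 42, p̂ = 0.59524.
Null standard error: √(0.45·0.55/42) = √0.005892857 = 0.076765.
Test statistic: z = 0.14524/0.076765 = 1.892.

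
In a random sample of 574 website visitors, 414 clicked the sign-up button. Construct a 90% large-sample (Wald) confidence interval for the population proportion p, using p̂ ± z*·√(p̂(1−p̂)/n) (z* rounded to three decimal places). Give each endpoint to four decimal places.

(0.6905, 0.7520)

p̂ = 414/574 = 0.72125.
SE = √(p̂(1−p̂)/n) = √(0.201047/574) = 0.018715.
The 90% critical value is z* = 1.645.
Margin of error: 1.645 × 0.018715 = 0.03079.
CI: 0.72125 ± 0.03079 = (0.6905, 0.7520).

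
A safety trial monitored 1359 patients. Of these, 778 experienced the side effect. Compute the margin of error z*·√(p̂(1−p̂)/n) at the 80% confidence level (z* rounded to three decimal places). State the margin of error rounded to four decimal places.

p̂ = 778/1359 = 0.57248.
SE = √(p̂(1−p̂)/n) = √(0.244747/1359) = 0.013420.
z* = 1.282 at the 80% level.
Margin of error = z*·SE = 1.282 × 0.013420 = 0.0172.

ME = 0.0172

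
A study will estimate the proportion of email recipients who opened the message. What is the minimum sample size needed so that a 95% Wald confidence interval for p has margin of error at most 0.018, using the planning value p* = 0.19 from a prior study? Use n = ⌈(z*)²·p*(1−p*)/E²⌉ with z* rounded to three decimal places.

The 95% critical value is z* = 1.960.
p*(1−p*) = 0.19·0.81 = 0.1539.
(z*)²·p*(1−p*)/E² = 3.841600·0.1539/0.000324 = 1824.760.
⌈1824.760⌉ = 1825.

n = 1825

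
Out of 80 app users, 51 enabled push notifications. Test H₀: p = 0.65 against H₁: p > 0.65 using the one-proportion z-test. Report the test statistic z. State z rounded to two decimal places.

z = -0.23

The sample proportion is 51/80 = 0.63750.
SE₀ = √(0.65·0.35/80) = 0.053327.
Test statistic: z = -0.01250/0.053327 = -0.23.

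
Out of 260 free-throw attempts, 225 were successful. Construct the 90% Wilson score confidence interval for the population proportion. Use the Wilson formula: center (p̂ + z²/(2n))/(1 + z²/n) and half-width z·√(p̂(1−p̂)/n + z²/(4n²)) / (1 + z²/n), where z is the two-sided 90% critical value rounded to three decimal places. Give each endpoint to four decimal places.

(0.8268, 0.8965)

Here p̂ = 225/260 = 0.86538 and z = 1.645 (z² = 2.706025).
1 + z²/n = 1.010408.
Center = (0.86538 + 0.005204)/1.010408 = 0.86162.
Radicand: p̂(1−p̂)/n + z²/(4n²) = 0.000448054 + 0.000010007 = 0.000458061.
Half-width = z·√(radicand)/denom = 1.645·0.021402/1.010408 = 0.03484.
CI: 0.86162 ± 0.03484 = (0.8268, 0.8965).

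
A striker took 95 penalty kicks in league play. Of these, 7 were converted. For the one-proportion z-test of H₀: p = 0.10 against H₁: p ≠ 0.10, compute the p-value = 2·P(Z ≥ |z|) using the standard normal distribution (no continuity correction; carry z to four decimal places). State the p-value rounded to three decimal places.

p-value = 0.393

With x = 7 successes in n = 95, p̂ = 0.07368.
Null standard error: √(0.10·0.90/95) = √0.000947368 = 0.030779.
Test statistic (full precision, shown to 4 dp): z = (7/95 − 0.10)/SE₀ ≈ -0.8550.
p-value = 2·P(Z ≥ |z|) with z = -0.8550 → 0.393.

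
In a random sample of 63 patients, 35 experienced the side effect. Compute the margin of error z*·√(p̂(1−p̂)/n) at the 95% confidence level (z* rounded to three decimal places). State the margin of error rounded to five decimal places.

ME = 0.12270

With x = 35 successes in n = 63, p̂ = 0.55556.
SE = √(p̂(1−p̂)/n) = √(0.246914/63) = 0.062604.
z* = 1.960 at the 95% level.
ME = 1.960·0.062604 = 0.12270.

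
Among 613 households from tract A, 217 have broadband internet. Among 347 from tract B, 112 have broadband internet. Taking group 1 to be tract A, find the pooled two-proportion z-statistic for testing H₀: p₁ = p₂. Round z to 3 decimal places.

z = 0.979

Sample proportions: p̂₁ = 217/613 = 0.35400 and p̂₂ = 112/347 = 0.32277.
Pooling: p̂ = 329/960 = 0.34271.
Pooled SE = √[0.2252593·0.00451317] ≈ 0.031885.
z = 0.03123/0.031885 = 0.979.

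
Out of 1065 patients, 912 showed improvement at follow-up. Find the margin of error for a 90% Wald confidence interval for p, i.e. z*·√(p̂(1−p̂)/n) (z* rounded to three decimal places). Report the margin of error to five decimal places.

ME = 0.01768

With x = 912 successes in n = 1065, p̂ = 0.85634.
SE = √(p̂(1−p̂)/n) = √(0.123023/1065) = 0.010748.
z* = 1.645 at the 90% level.
Margin of error = z*·SE = 1.645 × 0.010748 = 0.01768.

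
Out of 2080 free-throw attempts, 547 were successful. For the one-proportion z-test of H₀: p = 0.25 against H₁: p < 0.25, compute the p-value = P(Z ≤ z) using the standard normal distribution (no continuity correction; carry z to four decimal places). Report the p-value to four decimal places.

Sample proportion p̂ = 547/2080 = 0.26298.
Null standard error: √(0.25·0.75/2080) = √0.000090144 = 0.009494.
z = (p̂ − p₀)/SE = (547/2080 − 0.25)/0.009494 ≈ 1.3672.
From the standard normal, P(Z ≤ z) = 0.9142.

p-value = 0.9142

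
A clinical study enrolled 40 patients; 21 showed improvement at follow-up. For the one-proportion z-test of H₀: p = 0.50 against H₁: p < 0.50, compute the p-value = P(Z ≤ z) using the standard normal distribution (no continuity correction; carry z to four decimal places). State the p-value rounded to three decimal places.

p-value = 0.624

The sample proportion is 21/40 = 0.52500.
SE₀ = √(0.50·0.50/40) = 0.079057.
Test statistic (full precision, shown to 4 dp): z = (21/40 − 0.50)/SE₀ ≈ 0.3162.
From the standard normal, P(Z ≤ z) = 0.624.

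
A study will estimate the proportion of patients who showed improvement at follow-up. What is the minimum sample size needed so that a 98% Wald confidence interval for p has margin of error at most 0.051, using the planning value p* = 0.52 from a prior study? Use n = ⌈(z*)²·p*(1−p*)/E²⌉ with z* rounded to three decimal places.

n = 520

z* = 2.326 at the 98% level.
p*(1−p*) = 0.52·0.48 = 0.2496.
(z*)²·p*(1−p*)/E² = 5.410276·0.2496/0.002601 = 519.187.
⌈519.187⌉ = 520.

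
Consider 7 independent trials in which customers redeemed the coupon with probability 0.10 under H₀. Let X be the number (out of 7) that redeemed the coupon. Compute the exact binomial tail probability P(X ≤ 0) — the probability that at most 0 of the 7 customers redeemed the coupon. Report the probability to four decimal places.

P = 0.4783

X ~ Binomial(n=7, p=0.10).
P(X ≤ 0) = C(7,0)·0.10^0·0.90^7.
= 0.478297 = 0.4783.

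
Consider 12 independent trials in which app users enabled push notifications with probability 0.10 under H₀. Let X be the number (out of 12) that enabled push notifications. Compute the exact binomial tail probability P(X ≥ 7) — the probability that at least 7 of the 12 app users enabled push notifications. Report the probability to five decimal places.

P = 0.00005

X ~ Binomial(n=12, p=0.10).
P(X ≥ 7) = Σ_{j=7}^{12} C(12,j)·0.10^j·0.90^{12−j}.
= 0.000047 + 0.000003 + 0.000000 + 0.000000 + 0.000000 + 0.000000 = 0.00005.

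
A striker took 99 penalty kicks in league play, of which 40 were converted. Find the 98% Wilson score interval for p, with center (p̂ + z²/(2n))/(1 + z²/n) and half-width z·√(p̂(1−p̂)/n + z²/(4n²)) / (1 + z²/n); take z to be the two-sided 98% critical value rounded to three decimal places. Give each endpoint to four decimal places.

(0.2972, 0.5208)

p̂ = 40/99 = 0.40404; z = 2.326, so z² = 5.410276.
1 + z²/n = 1.054649.
Center = (0.40404 + 0.027325)/1.054649 = 0.40901.
Radicand: p̂(1−p̂)/n + z²/(4n²) = 0.002432240 + 0.000138003 = 0.002570243.
Half-width = 2.326·√0.002570243/1.054649 = 0.11181.
Interval: 0.40901 ± 0.11181 → (0.2972, 0.5208).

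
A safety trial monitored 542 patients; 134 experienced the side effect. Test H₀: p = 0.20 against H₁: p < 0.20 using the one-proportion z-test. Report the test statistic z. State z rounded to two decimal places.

Sample proportion p̂ = 134/542 = 0.24723.
Under H₀, SE = √(p₀(1−p₀)/n) = √(0.20·0.80/542) = √0.000295203 = 0.017181.
z = (0.24723 − 0.20)/0.017181 = 0.04723/0.017181 = 2.75.

z = 2.75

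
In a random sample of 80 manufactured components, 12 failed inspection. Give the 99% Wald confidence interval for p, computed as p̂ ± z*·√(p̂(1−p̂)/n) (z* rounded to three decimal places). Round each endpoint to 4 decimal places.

(0.0472, 0.2528)

The sample proportion is 12/80 = 0.15000.
SE = √(p̂(1−p̂)/n) = √(0.127500/80) = 0.039922.
For 99% confidence, z* = 2.576.
Margin = 2.576·0.039922 = 0.10284.
So the interval runs from 0.0472 to 0.2528.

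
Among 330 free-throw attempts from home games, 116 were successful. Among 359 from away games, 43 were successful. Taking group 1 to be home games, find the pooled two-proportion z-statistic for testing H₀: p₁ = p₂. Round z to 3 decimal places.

z = 7.212

Sample proportions: p̂₁ = 116/330 = 0.35152 and p̂₂ = 43/359 = 0.11978.
Pooled p̂ = (116+43)/(330+359) = 159/689 = 0.23077.
SE = √[p̂(1−p̂)(1/n₁+1/n₂)] = √[0.23077·0.76923·(1/330+1/359)] ≈ 0.032131.
z = 0.23174/0.032131 = 7.212.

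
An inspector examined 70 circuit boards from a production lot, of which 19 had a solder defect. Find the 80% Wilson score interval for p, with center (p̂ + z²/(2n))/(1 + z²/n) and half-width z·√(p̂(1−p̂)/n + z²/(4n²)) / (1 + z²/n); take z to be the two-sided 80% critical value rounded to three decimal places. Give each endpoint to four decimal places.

p̂ = 19/70 = 0.27143; z = 1.282, so z² = 1.643524.
1 + z²/n = 1.023479.
Center = (0.27143 + 0.011739)/1.023479 = 0.27667.
Radicand: p̂(1−p̂)/n + z²/(4n²) = 0.002825073 + 0.000083853 = 0.002908926.
Half-width = z·√(radicand)/denom = 1.282·0.053934/1.023479 = 0.06756.
So the interval runs from 0.2091 to 0.3442.

(0.2091, 0.3442)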